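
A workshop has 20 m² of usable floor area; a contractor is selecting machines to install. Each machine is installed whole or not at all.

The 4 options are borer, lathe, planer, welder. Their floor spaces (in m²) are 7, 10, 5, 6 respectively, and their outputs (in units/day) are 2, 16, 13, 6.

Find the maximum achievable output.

Allowing fractional choices, the relaxed optimum would be about 34.0, but machines are indivisible.
lathe + welder: floor space 10 + 6 = 16 ≤ 20, output 16 + 6 = 22.
lathe + planer: floor space 10 + 5 = 15 ≤ 20, output 16 + 13 = 29.
borer + planer + welder: floor space 7 + 5 + 6 = 18 ≤ 20, output 2 + 13 + 6 = 21.
Best is lathe and planer with total output 29.

29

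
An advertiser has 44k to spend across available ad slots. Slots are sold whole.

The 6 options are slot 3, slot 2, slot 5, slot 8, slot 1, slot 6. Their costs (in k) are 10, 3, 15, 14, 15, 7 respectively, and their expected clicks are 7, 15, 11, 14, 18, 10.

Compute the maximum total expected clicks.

57

Allowing fractional choices, the relaxed optimum would be about 60.7, but ad slots are indivisible.
slot 2 + slot 5 + slot 1 + slot 6: cost 3 + 15 + 15 + 7 = 40 ≤ 44, expected clicks 15 + 11 + 18 + 10 = 54.
slot 3 + slot 2 + slot 8 + slot 1: cost 10 + 3 + 14 + 15 = 42 ≤ 44, expected clicks 7 + 15 + 14 + 18 = 54.
slot 2 + slot 8 + slot 1 + slot 6: cost 3 + 14 + 15 + 7 = 39 ≤ 44, expected clicks 15 + 14 + 18 + 10 = 57.
Best is slot 2, slot 8, slot 1, and slot 6 with total expected clicks 57.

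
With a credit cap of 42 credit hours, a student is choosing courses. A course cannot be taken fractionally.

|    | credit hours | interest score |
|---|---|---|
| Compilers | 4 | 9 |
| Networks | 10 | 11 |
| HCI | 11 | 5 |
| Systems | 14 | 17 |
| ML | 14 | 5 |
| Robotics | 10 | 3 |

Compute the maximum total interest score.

Allowing fractional choices, the relaxed optimum would be about 43.1, but courses are indivisible.
Compilers + Networks + HCI + Systems: credit hours 4 + 10 + 11 + 14 = 39 ≤ 42, interest score 9 + 11 + 5 + 17 = 42.
Compilers + Networks + Systems + Robotics: credit hours 4 + 10 + 14 + 10 = 38 ≤ 42, interest score 9 + 11 + 17 + 3 = 40.
Compilers + Networks + Systems + ML: credit hours 4 + 10 + 14 + 14 = 42 ≤ 42, interest score 9 + 11 + 17 + 5 = 42.
The maximum interest score is 42; one optimal choice is Compilers, Networks, HCI, and Systems.

42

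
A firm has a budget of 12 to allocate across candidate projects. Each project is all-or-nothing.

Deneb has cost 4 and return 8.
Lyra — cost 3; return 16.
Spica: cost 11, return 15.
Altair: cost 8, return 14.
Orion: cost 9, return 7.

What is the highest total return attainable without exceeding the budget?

30

Allowing fractional choices, the relaxed optimum would be about 32.8, but projects are indivisible.
Lyra + Altair: cost 3 + 8 = 11 ≤ 12, return 16 + 14 = 30.
Deneb + Lyra: cost 4 + 3 = 7 ≤ 12, return 8 + 16 = 24.
Best is Lyra and Altair with total return 30.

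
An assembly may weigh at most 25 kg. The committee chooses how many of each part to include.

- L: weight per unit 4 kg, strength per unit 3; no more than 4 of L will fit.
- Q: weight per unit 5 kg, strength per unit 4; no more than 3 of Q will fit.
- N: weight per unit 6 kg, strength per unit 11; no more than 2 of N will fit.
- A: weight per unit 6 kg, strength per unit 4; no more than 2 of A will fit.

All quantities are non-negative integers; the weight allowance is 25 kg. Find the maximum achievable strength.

32

2×L, 1×Q, and 2×N: weight 25 ≤ 25, strength 2·3 + 1·4 + 2·11 = 32.
3×L and 2×N: weight 24 ≤ 25, strength 3·3 + 2·11 = 31.
Best is 32.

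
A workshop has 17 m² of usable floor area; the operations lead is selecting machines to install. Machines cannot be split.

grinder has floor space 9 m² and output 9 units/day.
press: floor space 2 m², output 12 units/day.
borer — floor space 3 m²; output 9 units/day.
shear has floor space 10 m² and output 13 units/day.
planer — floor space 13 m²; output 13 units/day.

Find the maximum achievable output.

This is an integer program with binary decision variables.
Allowing fractional choices, the relaxed optimum would be about 36.0, but machines are indivisible.
grinder + press + borer: floor space 9 + 2 + 3 = 14 ≤ 17, output 9 + 12 + 9 = 30.
press + borer + shear: floor space 2 + 3 + 10 = 15 ≤ 17, output 12 + 9 + 13 = 34.
Best is press, borer, and shear with total output 34.

34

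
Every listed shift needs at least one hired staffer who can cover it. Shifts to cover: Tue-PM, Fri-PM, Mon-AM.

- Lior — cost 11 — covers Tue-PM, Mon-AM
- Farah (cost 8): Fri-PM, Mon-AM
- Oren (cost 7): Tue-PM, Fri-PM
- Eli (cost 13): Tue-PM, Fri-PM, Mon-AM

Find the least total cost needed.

13

This is a weighted set-cover instance.
The greedy cost-per-new-shift heuristic would pick Oren and Farah for 15, but a cheaper cover exists.
Eli alone covers Tue-PM, Fri-PM, Mon-AM — every shift.
Total cost: 13.
No cover costs less than 13.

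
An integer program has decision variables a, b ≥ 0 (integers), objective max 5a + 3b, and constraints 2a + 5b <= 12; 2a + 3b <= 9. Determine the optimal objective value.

20

Relaxing integrality, the LP optimum is 22.50 at (a,b) = (4.5, 0), which is not an integer point.
(a,b)=(4,0) is feasible, giving 20.
(a,b)=(3,1) is feasible, giving 18.
(a,b)=(3,0) is feasible, giving 15.
Maximum is 20 at (a,b)=(4,0).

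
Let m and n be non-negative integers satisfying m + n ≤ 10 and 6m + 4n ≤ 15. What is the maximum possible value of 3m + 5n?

(m,n)=(0,3): 1·0+1·3=3≤10, 6·0+4·3=12≤15, objective 15.
(m,n)=(1,2): 1·1+1·2=3≤10, 6·1+4·2=14≤15, objective 13.
(m,n)=(0,2): 1·0+1·2=2≤10, 6·0+4·2=8≤15, objective 10.
No feasible integer point exceeds 15.

15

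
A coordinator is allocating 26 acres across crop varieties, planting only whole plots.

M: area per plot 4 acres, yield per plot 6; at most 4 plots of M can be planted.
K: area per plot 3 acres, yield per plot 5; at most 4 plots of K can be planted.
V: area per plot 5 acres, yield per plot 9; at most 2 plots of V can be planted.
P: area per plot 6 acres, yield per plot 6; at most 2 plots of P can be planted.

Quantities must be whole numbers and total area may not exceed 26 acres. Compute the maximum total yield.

44

This is a bounded integer knapsack.
V has the best ratio (9/5); taking only V gives at most 2×9 = 18 (stopped by the supply cap of 2).
Mixing does better — 1×M, 4×K, and 2×V: area 26 ≤ 26, yield 1·6 + 4·5 + 2·9 = 44.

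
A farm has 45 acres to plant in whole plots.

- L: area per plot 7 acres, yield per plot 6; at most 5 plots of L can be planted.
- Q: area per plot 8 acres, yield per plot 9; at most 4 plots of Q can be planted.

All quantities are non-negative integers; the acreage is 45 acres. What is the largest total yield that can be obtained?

Q has the best ratio (9/8); taking only Q gives at most 4×9 = 36 (stopped by the supply cap of 4).
Mixing does better — 3×L and 3×Q: area 45 ≤ 45, yield 3·6 + 3·9 = 45.

45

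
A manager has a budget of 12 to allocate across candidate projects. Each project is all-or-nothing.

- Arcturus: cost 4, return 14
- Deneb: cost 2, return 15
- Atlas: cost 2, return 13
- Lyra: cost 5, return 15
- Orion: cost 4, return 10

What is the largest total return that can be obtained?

Allowing fractional choices, the relaxed optimum would be about 54.0, but projects are indivisible.
Arcturus + Deneb + Lyra: cost 4 + 2 + 5 = 11 ≤ 12, return 14 + 15 + 15 = 44.
Deneb + Atlas + Lyra: cost 2 + 2 + 5 = 9 ≤ 12, return 15 + 13 + 15 = 43.
Arcturus + Deneb + Atlas + Orion: cost 4 + 2 + 2 + 4 = 12 ≤ 12, return 14 + 15 + 13 + 10 = 52.
Best is Arcturus, Deneb, Atlas, and Orion with total return 52.

52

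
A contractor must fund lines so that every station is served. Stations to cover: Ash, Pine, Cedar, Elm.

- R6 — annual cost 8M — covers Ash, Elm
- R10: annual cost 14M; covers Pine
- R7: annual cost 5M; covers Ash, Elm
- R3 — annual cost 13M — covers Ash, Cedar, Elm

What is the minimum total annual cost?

27

The greedy cost-per-new-station heuristic would pick R7, R3, and R10 for 32, but a cheaper cover exists.
Choose R10 and R3: together they cover Ash, Pine, Cedar, Elm — every station.
Total annual cost: 14 + 13 = 27.
No cover costs less than 27.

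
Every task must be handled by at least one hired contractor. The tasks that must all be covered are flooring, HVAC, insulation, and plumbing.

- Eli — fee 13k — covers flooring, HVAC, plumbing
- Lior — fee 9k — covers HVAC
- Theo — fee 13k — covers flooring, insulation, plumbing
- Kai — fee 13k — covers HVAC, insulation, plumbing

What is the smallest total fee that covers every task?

This is a weighted set-cover instance.
Choose Lior and Theo: together they cover flooring, HVAC, insulation, plumbing — every task.
Total fee: 9 + 13 = 22.

22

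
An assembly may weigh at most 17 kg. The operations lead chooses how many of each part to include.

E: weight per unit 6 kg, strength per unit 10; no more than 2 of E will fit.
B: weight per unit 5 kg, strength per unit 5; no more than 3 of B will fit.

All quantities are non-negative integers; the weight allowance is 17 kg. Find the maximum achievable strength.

E has the best ratio (10/6); taking only E gives at most 2×10 = 20 (stopped by the weight limit).
Mixing does better — 2×E and 1×B: weight 17 ≤ 17, strength 2·10 + 1·5 = 25.

25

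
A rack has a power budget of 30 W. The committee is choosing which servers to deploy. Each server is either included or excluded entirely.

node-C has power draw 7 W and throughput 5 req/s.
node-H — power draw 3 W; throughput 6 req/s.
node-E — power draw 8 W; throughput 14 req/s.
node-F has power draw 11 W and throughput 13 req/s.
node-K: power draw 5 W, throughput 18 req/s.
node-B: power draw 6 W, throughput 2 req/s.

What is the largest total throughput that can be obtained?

Treat it as a binary knapsack problem.
Take node-H, node-E, node-F, and node-K: power draw 3 + 8 + 11 + 5 = 27 ≤ 30, throughput 6 + 14 + 13 + 18 = 51.
No other feasible combination does better.

51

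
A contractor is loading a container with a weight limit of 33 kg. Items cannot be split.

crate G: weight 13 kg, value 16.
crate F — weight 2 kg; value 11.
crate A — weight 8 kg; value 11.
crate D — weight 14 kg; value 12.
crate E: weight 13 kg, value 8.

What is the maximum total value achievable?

39

crate G + crate F + crate D: weight 13 + 2 + 14 = 29 ≤ 33, value 16 + 11 + 12 = 39.
crate G + crate F + crate A: weight 13 + 2 + 8 = 23 ≤ 33, value 16 + 11 + 11 = 38.
Best is crate G, crate F, and crate D with total value 39.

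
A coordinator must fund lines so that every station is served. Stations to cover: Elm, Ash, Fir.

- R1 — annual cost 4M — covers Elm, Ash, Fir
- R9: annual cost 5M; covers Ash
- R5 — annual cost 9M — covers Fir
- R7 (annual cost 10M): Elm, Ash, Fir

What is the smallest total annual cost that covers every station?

4

R1 alone covers Elm, Ash, Fir — every station.
Total annual cost: 4.
No cover costs less than 4.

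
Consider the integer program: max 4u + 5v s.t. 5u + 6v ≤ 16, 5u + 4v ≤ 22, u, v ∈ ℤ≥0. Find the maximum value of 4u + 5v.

13

(u,v)=(2,1): 5·2+6·1=16≤16, 5·2+4·1=14≤22, objective 13.
(u,v)=(3,0): 5·3+6·0=15≤16, 5·3+4·0=15≤22, objective 12.
(u,v)=(0,2): 5·0+6·2=12≤16, 5·0+4·2=8≤22, objective 10.
Maximum is 13 at (u,v)=(2,1).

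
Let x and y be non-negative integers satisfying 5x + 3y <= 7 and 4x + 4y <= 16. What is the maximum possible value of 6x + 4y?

(x,y)=(0,2): 5·0+3·2=6≤7, 4·0+4·2=8≤16, objective 8.
(x,y)=(0,1): 5·0+3·1=3≤7, 4·0+4·1=4≤16, objective 4.
Maximum is 8 at (x,y)=(0,2).

8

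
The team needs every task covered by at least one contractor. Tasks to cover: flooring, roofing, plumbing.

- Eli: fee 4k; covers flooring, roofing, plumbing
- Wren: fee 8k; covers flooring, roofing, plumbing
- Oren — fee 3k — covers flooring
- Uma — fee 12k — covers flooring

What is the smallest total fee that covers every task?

4

Eli alone covers flooring, roofing, plumbing — every task.
Total fee: 4.
No cover costs less than 4.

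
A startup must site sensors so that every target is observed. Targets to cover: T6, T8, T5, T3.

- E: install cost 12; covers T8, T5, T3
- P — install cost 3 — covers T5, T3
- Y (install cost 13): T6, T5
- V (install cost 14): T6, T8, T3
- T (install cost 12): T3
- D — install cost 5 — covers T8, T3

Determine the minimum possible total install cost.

17

This is an integer covering problem.
The greedy cost-per-new-target heuristic would pick P, D, and Y for 21, but a cheaper cover exists.
Choose P and V: together they cover T6, T8, T5, T3 — every target.
Total install cost: 3 + 14 = 17.
No cover costs less than 17.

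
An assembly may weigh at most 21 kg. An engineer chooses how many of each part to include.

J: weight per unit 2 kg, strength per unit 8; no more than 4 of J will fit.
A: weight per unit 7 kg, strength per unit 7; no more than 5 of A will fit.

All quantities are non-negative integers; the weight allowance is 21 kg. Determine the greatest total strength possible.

This is a bounded integer knapsack.
3×J and 2×A: weight 20 ≤ 21, strength 3·8 + 2·7 = 38.
4×J and 1×A: weight 15 ≤ 21, strength 4·8 + 1·7 = 39.
Best is 39.

39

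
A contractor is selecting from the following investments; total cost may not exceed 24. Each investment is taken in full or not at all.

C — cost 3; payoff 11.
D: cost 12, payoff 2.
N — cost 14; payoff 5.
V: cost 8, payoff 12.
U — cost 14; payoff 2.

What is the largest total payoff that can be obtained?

This is a 0-1 knapsack instance.
Allowing fractional choices, the relaxed optimum would be about 27.6, but investments are indivisible.
C + D + V: cost 3 + 12 + 8 = 23 ≤ 24, payoff 11 + 2 + 12 = 25.
N + V: cost 14 + 8 = 22 ≤ 24, payoff 5 + 12 = 17.
C + V: cost 3 + 8 = 11 ≤ 24, payoff 11 + 12 = 23.
Best is C, D, and V with total payoff 25.

25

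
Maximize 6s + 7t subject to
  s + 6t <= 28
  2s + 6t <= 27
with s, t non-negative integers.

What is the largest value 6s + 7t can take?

78

(s,t)=(13,0): 1·13+6·0=13≤28, 2·13+6·0=26≤27, objective 78.
(s,t)=(12,0): 1·12+6·0=12≤28, 2·12+6·0=24≤27, objective 72.
No feasible integer point exceeds 78.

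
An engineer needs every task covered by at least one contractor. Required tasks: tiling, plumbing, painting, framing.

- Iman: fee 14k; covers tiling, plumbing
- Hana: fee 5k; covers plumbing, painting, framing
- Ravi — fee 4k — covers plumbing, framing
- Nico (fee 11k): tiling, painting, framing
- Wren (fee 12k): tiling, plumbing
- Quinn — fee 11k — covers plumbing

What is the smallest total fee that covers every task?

15

This is an integer covering problem.
The greedy cost-per-new-task heuristic would pick Hana and Nico for 16, but a cheaper cover exists.
Choose Ravi and Nico: together they cover tiling, plumbing, painting, framing — every task.
Total fee: 4 + 11 = 15.
No cover costs less than 15.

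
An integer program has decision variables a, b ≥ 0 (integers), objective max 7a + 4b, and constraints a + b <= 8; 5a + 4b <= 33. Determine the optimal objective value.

The continuous relaxation peaks at (6.6, 0) with value 46.20; rounding to a feasible lattice point costs some objective.
(a,b)=(5,2): 1·5+1·2=7≤8, 5·5+4·2=33≤33, objective 43.
(a,b)=(6,0): 1·6+1·0=6≤8, 5·6+4·0=30≤33, objective 42.
(a,b)=(4,3): 1·4+1·3=7≤8, 5·4+4·3=32≤33, objective 40.
The best lattice point is (5,2), giving 43.

43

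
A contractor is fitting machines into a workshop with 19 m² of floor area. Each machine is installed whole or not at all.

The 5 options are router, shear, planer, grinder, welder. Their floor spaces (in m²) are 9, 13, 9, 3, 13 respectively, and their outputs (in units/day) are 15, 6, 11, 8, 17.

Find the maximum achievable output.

Take router and planer: floor space 9 + 9 = 18 ≤ 19, output 15 + 11 = 26.
No other feasible combination does better.

26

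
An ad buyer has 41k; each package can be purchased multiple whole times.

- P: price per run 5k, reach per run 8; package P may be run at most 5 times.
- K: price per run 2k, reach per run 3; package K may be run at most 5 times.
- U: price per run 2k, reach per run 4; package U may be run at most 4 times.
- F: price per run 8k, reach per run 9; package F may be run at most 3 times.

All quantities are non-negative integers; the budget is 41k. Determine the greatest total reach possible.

U has the best ratio (4/2); taking only U gives at most 4×4 = 16 (stopped by the supply cap of 4).
Mixing does better — 5×P, 4×K, and 4×U: price 41 ≤ 41, reach 5·8 + 4·3 + 4·4 = 68.

68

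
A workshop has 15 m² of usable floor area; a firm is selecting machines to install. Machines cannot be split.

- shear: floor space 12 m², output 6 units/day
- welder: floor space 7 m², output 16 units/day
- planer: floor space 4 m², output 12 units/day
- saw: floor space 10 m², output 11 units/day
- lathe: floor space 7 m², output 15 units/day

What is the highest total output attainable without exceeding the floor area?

Take welder and lathe: floor space 7 + 7 = 14 ≤ 15, output 16 + 15 = 31.
No other feasible combination does better.

31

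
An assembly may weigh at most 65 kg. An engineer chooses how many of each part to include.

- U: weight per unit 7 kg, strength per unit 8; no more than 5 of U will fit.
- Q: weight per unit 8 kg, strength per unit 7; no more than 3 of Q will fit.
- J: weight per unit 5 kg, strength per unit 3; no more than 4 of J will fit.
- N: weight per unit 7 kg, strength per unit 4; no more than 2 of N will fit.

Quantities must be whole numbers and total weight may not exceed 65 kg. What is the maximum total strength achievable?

U has the best ratio (8/7); taking only U gives at most 5×8 = 40 (stopped by the supply cap of 5).
Mixing does better — 5×U, 3×Q, and 1×J: weight 64 ≤ 65, strength 5·8 + 3·7 + 1·3 = 64.

64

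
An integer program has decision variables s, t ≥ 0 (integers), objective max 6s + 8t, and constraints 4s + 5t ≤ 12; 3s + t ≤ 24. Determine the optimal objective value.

The continuous relaxation peaks at (0, 2.4) with value 19.20; rounding to a feasible lattice point costs some objective.
(s,t)=(3,0) is feasible, giving 18.
(s,t)=(0,2) is feasible, giving 16.
(s,t)=(1,1) is feasible, giving 14.
No feasible integer point exceeds 18.

18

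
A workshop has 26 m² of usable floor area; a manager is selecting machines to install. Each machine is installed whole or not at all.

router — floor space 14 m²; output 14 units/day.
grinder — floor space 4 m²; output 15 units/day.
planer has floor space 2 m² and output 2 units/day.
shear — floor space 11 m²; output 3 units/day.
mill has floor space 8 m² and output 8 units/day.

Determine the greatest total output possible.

router + grinder: floor space 14 + 4 = 18 ≤ 26, output 14 + 15 = 29.
router + grinder + planer: floor space 14 + 4 + 2 = 20 ≤ 26, output 14 + 15 + 2 = 31.
router + grinder + mill: floor space 14 + 4 + 8 = 26 ≤ 26, output 14 + 15 + 8 = 37.
Best is router, grinder, and mill with total output 37.

37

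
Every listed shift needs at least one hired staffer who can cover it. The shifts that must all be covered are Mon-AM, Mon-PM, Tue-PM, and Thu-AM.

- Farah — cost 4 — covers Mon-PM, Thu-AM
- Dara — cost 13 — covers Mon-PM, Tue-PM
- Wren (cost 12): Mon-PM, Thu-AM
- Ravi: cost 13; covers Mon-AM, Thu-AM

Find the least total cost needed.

26

This is an integer covering problem.
Choose Dara and Ravi: together they cover Mon-AM, Mon-PM, Tue-PM, Thu-AM — every shift.
Total cost: 13 + 13 = 26.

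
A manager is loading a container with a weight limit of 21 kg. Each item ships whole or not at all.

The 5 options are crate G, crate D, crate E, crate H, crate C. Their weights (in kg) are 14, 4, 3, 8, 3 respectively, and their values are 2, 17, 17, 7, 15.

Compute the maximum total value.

crate D + crate E + crate H + crate C: weight 4 + 3 + 8 + 3 = 18 ≤ 21, value 17 + 17 + 7 + 15 = 56.
crate D + crate E + crate C: weight 4 + 3 + 3 = 10 ≤ 21, value 17 + 17 + 15 = 49.
Best is crate D, crate E, crate H, and crate C with total value 56.

56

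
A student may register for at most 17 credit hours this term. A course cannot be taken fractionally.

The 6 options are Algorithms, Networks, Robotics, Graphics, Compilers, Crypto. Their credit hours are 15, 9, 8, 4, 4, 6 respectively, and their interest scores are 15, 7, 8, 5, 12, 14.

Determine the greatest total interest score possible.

31

Take Graphics, Compilers, and Crypto: credit hours 4 + 4 + 6 = 14 ≤ 17, interest score 5 + 12 + 14 = 31.
No other feasible combination does better.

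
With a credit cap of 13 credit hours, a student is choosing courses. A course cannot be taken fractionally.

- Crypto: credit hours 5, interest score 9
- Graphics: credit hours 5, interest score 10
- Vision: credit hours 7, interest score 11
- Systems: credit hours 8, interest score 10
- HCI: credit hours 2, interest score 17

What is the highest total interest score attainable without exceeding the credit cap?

Take Crypto, Graphics, and HCI: credit hours 5 + 5 + 2 = 12 ≤ 13, interest score 9 + 10 + 17 = 36.
No other feasible combination does better.

36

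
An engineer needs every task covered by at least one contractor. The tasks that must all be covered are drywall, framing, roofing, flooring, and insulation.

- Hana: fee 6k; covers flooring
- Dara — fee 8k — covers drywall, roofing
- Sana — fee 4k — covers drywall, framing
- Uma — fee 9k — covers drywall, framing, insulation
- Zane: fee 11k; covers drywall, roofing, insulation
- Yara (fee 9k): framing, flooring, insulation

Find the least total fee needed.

The greedy cost-per-new-task heuristic would pick Sana, Yara, and Dara for 21, but a cheaper cover exists.
Choose Dara and Yara: together they cover drywall, framing, roofing, flooring, insulation — every task.
Total fee: 8 + 9 = 17.
No cover costs less than 17.

17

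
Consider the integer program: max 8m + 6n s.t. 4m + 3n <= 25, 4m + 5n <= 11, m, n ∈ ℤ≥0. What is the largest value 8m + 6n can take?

16

The continuous relaxation peaks at (2.75, 0) with value 22.00; rounding to a feasible lattice point costs some objective.
(m,n)=(2,0): 4·2+3·0=8≤25, 4·2+5·0=8≤11, objective 16.
(m,n)=(1,1): 4·1+3·1=7≤25, 4·1+5·1=9≤11, objective 14.
(m,n)=(1,0): 4·1+3·0=4≤25, 4·1+5·0=4≤11, objective 8.
No feasible integer point exceeds 16.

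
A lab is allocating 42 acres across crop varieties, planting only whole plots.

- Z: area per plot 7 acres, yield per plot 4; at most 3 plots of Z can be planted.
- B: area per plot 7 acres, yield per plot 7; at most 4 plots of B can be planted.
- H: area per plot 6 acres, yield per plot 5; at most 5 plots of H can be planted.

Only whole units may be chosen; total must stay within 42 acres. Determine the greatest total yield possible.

38

This is a bounded integer knapsack.
B has the best ratio (7/7); taking only B gives at most 4×7 = 28 (stopped by the supply cap of 4).
Mixing does better — 4×B and 2×H: area 40 ≤ 42, yield 4·7 + 2·5 = 38.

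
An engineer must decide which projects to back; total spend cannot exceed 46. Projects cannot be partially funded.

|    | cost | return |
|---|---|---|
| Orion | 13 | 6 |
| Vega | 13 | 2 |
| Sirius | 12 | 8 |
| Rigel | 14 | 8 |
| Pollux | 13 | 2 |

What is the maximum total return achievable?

22

Allowing fractional choices, the relaxed optimum would be about 23.1, but projects are indivisible.
Sirius + Rigel + Pollux: cost 12 + 14 + 13 = 39 ≤ 46, return 8 + 8 + 2 = 18.
Vega + Sirius + Rigel: cost 13 + 12 + 14 = 39 ≤ 46, return 2 + 8 + 8 = 18.
Orion + Sirius + Rigel: cost 13 + 12 + 14 = 39 ≤ 46, return 6 + 8 + 8 = 22.
Best is Orion, Sirius, and Rigel with total return 22.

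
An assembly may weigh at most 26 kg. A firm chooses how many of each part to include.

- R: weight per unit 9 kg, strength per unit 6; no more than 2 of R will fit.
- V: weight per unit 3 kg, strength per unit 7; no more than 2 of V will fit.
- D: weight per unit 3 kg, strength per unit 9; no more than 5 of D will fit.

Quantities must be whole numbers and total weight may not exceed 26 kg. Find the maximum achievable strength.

59

This is a bounded integer knapsack.
Take 2×V and 5×D: weight 21 ≤ 26, strength 2·7 + 5·9 = 59.
D has the best ratio (9/3) and is taken to its limit of 5; remaining capacity is filled optimally with the others.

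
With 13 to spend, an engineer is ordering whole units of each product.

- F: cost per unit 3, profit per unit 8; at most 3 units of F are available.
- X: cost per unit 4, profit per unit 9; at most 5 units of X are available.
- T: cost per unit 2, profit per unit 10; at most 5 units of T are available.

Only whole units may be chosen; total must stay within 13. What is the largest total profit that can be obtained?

58

This is a bounded integer knapsack.
T has the best ratio (10/2); taking only T gives at most 5×10 = 50 (stopped by the supply cap of 5).
Mixing does better — 1×F and 5×T: cost 13 ≤ 13, profit 1·8 + 5·10 = 58.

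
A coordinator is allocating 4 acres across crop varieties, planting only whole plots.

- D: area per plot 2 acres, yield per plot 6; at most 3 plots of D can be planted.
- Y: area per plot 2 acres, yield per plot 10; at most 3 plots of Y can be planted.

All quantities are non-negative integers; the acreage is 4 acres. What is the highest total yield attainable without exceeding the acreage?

1×D and 1×Y: area 4 ≤ 4, yield 1·6 + 1·10 = 16.
2×Y: area 4 ≤ 4, yield 2·10 = 20.
Best is 20.

20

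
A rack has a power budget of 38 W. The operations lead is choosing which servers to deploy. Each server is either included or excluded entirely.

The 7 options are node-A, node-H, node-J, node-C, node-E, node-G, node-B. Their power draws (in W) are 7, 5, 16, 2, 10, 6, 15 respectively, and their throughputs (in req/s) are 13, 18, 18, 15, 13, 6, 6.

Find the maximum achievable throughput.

This is an integer program with binary decision variables.
Take node-A, node-H, node-J, node-C, and node-G: power draw 7 + 5 + 16 + 2 + 6 = 36 ≤ 38, throughput 13 + 18 + 18 + 15 + 6 = 70.
No other feasible combination does better.

70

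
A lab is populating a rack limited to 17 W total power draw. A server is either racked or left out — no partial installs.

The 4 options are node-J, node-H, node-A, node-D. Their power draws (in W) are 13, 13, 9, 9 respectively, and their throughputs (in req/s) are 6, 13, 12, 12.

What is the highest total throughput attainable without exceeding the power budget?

Allowing fractional choices, the relaxed optimum would be about 22.7, but servers are indivisible.
node-H: power draw 13 ≤ 17, throughput 13.
node-A: power draw 9 ≤ 17, throughput 12.
node-D: power draw 9 ≤ 17, throughput 12.
Best is node-H with total throughput 13.

13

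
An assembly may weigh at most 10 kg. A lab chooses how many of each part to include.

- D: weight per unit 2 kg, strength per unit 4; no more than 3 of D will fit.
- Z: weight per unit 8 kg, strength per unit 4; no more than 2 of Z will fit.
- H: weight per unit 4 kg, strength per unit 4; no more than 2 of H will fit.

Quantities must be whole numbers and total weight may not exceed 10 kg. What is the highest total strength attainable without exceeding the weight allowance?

16

D has the best ratio (4/2); taking only D gives at most 3×4 = 12 (stopped by the supply cap of 3).
Mixing does better — 3×D and 1×H: weight 10 ≤ 10, strength 3·4 + 1·4 = 16.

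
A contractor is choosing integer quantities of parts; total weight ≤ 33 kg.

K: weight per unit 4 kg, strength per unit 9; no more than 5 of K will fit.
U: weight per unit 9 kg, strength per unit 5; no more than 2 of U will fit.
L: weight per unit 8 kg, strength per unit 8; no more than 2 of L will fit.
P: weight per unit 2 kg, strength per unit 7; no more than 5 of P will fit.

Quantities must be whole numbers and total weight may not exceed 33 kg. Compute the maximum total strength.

80

5×K and 4×P: weight 28 ≤ 33, strength 5·9 + 4·7 = 73.
5×K and 5×P: weight 30 ≤ 33, strength 5·9 + 5·7 = 80.
Best is 80.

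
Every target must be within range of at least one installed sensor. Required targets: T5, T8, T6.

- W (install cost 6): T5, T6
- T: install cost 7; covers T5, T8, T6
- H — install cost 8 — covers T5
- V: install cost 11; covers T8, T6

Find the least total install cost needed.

T alone covers T5, T8, T6 — every target.
Total install cost: 7.
No cover costs less than 7.

7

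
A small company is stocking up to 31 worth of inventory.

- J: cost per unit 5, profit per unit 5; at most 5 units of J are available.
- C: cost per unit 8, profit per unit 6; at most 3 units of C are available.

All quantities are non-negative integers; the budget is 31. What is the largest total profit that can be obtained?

27

J has the best ratio (5/5); taking only J gives at most 5×5 = 25 (stopped by the supply cap of 5).
Mixing does better — 3×J and 2×C: cost 31 ≤ 31, profit 3·5 + 2·6 = 27.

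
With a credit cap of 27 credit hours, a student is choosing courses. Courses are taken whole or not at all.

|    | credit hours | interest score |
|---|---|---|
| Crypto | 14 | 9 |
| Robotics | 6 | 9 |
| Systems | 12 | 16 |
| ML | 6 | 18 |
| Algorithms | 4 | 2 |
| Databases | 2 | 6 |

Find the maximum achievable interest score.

Allowing fractional choices, the relaxed optimum would be about 49.6, but courses are indivisible.
Robotics + Systems + ML + Databases: credit hours 6 + 12 + 6 + 2 = 26 ≤ 27, interest score 9 + 16 + 18 + 6 = 49.
Robotics + Systems + ML: credit hours 6 + 12 + 6 = 24 ≤ 27, interest score 9 + 16 + 18 = 43.
Best is Robotics, Systems, ML, and Databases with total interest score 49.

49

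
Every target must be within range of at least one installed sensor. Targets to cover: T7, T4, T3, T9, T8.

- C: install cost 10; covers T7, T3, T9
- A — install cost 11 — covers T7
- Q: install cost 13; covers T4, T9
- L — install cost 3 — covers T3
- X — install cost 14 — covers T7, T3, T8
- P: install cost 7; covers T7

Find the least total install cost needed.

27

Choose Q and X: together they cover T7, T4, T3, T9, T8 — every target.
Total install cost: 13 + 14 = 27.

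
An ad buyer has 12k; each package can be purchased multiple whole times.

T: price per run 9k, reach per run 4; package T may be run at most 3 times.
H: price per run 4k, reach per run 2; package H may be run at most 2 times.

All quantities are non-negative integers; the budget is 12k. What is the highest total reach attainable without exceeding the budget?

H has the best ratio (2/4); taking only H gives at most 2×2 = 4 (stopped by the supply cap of 2).
Optimal: 2×H: price 8 ≤ 12, reach 2·2 = 4.

4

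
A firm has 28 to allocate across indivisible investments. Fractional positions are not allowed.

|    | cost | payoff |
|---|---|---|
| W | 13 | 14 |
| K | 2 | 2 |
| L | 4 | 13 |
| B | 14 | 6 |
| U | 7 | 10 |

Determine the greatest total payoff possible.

39

Treat it as a binary knapsack problem.
Take W, K, L, and U: cost 13 + 2 + 4 + 7 = 26 ≤ 28, payoff 14 + 2 + 13 + 10 = 39.
No other feasible combination does better.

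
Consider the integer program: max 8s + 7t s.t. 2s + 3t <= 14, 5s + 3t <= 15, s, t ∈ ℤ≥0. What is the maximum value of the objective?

(s,t)=(1,3) is feasible, giving 29.
(s,t)=(0,4) is feasible, giving 28.
(s,t)=(1,2) is feasible, giving 22.
(s,t)=(0,3) is feasible, giving 21.
Maximum is 29 at (s,t)=(1,3).

29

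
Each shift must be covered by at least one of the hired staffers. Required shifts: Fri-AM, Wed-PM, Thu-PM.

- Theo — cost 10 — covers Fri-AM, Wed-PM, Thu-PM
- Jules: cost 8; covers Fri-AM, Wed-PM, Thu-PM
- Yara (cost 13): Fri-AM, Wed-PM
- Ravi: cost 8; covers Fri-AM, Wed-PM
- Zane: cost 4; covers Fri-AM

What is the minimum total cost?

8

Jules alone covers Fri-AM, Wed-PM, Thu-PM — every shift.
Total cost: 8.
No cover costs less than 8.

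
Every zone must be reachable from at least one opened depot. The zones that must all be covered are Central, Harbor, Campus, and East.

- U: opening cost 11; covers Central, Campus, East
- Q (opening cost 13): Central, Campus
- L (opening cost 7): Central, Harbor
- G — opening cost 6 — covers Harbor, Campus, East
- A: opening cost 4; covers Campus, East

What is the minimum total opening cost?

The greedy cost-per-new-zone heuristic would pick G and L for 13, but a cheaper cover exists.
Choose L and A: together they cover Central, Harbor, Campus, East — every zone.
Total opening cost: 7 + 4 = 11.
No cover costs less than 11.

11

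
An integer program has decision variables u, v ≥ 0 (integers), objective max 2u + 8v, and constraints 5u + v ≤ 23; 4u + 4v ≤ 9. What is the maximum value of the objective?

Relaxing integrality, the LP optimum is 18.00 at (u,v) = (0, 2.25), which is not an integer point.
(u,v)=(0,2): 5·0+1·2=2≤23, 4·0+4·2=8≤9, objective 16.
(u,v)=(1,1): 5·1+1·1=6≤23, 4·1+4·1=8≤9, objective 10.
(u,v)=(0,1): 5·0+1·1=1≤23, 4·0+4·1=4≤9, objective 8.
Maximum is 16 at (u,v)=(0,2).

16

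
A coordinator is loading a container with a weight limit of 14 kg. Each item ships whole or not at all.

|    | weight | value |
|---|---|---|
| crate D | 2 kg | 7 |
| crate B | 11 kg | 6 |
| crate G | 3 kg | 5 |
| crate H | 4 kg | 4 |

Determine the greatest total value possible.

16

crate D + crate B: weight 2 + 11 = 13 ≤ 14, value 7 + 6 = 13.
crate D + crate G: weight 2 + 3 = 5 ≤ 14, value 7 + 5 = 12.
crate D + crate G + crate H: weight 2 + 3 + 4 = 9 ≤ 14, value 7 + 5 + 4 = 16.
Best is crate D, crate G, and crate H with total value 16.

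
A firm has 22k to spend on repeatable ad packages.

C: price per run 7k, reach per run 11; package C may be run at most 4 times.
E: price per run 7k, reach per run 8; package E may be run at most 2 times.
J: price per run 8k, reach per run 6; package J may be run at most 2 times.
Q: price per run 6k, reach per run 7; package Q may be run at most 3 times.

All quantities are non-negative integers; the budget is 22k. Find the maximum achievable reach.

33

Take 3×C: price 21 ≤ 22, reach 3·11 = 33.
No other integer combination yields more.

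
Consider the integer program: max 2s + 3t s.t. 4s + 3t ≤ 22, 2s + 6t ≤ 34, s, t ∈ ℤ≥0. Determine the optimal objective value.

(s,t)=(1,5): 4·1+3·5=19≤22, 2·1+6·5=32≤34, objective 17.
(s,t)=(2,4): 4·2+3·4=20≤22, 2·2+6·4=28≤34, objective 16.
Maximum is 17 at (s,t)=(1,5).

17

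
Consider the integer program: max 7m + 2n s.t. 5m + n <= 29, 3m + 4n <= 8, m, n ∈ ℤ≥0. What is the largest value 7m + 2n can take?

14

Relaxing integrality, the LP optimum is 18.67 at (m,n) = (2.67, 0), which is not an integer point.
(m,n)=(2,0): 5·2+1·0=10≤29, 3·2+4·0=6≤8, objective 14.
(m,n)=(1,1): 5·1+1·1=6≤29, 3·1+4·1=7≤8, objective 9.
The best lattice point is (2,0), giving 14.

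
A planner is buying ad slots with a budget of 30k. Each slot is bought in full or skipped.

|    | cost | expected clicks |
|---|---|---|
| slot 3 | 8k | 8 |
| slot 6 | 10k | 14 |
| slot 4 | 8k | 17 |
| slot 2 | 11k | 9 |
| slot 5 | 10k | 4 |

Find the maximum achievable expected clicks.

40

This is an integer program with binary decision variables.
Allowing fractional choices, the relaxed optimum would be about 42.3, but ad slots are indivisible.
slot 6 + slot 4 + slot 5: cost 10 + 8 + 10 = 28 ≤ 30, expected clicks 14 + 17 + 4 = 35.
slot 6 + slot 4 + slot 2: cost 10 + 8 + 11 = 29 ≤ 30, expected clicks 14 + 17 + 9 = 40.
slot 3 + slot 6 + slot 4: cost 8 + 10 + 8 = 26 ≤ 30, expected clicks 8 + 14 + 17 = 39.
Best is slot 6, slot 4, and slot 2 with total expected clicks 40.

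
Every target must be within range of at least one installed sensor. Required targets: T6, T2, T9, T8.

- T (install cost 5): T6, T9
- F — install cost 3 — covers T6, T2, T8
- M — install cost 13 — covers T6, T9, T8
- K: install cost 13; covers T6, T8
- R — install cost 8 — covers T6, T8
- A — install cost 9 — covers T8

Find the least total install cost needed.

8

Choose T and F: together they cover T6, T2, T9, T8 — every target.
Total install cost: 5 + 3 = 8.
No cover costs less than 8.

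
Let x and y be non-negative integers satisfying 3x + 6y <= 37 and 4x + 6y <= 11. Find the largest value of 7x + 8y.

The continuous relaxation peaks at (2.75, 0) with value 19.25; rounding to a feasible lattice point costs some objective.
(x,y)=(1,1): 3·1+6·1=9≤37, 4·1+6·1=10≤11, objective 15.
(x,y)=(2,0): 3·2+6·0=6≤37, 4·2+6·0=8≤11, objective 14.
The best lattice point is (1,1), giving 15.

15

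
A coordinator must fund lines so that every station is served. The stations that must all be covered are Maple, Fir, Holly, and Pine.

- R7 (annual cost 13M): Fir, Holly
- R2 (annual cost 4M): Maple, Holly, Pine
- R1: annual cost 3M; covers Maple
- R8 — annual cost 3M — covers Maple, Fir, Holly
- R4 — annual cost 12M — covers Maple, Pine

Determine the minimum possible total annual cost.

This is a weighted set-cover instance.
Choose R2 and R8: together they cover Maple, Fir, Holly, Pine — every station.
Total annual cost: 4 + 3 = 7.
No cover costs less than 7.

7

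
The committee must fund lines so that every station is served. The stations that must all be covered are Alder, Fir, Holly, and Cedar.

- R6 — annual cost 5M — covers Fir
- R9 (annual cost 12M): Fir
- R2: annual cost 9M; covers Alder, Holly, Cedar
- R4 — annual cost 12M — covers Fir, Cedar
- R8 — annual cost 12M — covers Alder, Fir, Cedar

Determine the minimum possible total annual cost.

Choose R6 and R2: together they cover Alder, Fir, Holly, Cedar — every station.
Total annual cost: 5 + 9 = 14.
No cover costs less than 14.

14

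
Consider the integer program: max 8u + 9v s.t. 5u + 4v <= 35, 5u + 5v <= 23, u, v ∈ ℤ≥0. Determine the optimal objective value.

36

The continuous relaxation peaks at (0, 4.6) with value 41.40; rounding to a feasible lattice point costs some objective.
(u,v)=(0,4): 5·0+4·4=16≤35, 5·0+5·4=20≤23, objective 36.
(u,v)=(1,3): 5·1+4·3=17≤35, 5·1+5·3=20≤23, objective 35.
(u,v)=(0,3): 5·0+4·3=12≤35, 5·0+5·3=15≤23, objective 27.
The best lattice point is (0,4), giving 36.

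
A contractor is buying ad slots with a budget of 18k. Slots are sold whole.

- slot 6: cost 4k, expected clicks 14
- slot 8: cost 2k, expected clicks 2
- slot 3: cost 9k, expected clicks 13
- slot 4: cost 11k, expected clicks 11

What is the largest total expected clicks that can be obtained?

29

Treat it as a binary knapsack problem.
Take slot 6, slot 8, and slot 3: cost 4 + 2 + 9 = 15 ≤ 18, expected clicks 14 + 2 + 13 = 29.
No other feasible combination does better.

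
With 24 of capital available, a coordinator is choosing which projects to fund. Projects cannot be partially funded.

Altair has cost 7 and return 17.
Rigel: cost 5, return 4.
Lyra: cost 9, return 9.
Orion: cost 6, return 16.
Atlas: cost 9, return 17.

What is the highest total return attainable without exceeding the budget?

Altair + Orion + Atlas: cost 7 + 6 + 9 = 22 ≤ 24, return 17 + 16 + 17 = 50.
Lyra + Orion + Atlas: cost 9 + 6 + 9 = 24 ≤ 24, return 9 + 16 + 17 = 42.
Altair + Lyra + Orion: cost 7 + 9 + 6 = 22 ≤ 24, return 17 + 9 + 16 = 42.
Best is Altair, Orion, and Atlas with total return 50.

50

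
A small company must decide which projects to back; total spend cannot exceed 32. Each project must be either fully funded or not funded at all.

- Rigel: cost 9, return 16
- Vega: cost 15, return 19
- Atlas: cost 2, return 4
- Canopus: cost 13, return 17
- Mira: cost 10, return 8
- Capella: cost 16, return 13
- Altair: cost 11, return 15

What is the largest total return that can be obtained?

Allowing fractional choices, the relaxed optimum would be about 48.1, but projects are indivisible.
Rigel + Atlas + Mira + Altair: cost 9 + 2 + 10 + 11 = 32 ≤ 32, return 16 + 4 + 8 + 15 = 43.
Rigel + Canopus + Mira: cost 9 + 13 + 10 = 32 ≤ 32, return 16 + 17 + 8 = 41.
Best is Rigel, Atlas, Mira, and Altair with total return 43.

43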